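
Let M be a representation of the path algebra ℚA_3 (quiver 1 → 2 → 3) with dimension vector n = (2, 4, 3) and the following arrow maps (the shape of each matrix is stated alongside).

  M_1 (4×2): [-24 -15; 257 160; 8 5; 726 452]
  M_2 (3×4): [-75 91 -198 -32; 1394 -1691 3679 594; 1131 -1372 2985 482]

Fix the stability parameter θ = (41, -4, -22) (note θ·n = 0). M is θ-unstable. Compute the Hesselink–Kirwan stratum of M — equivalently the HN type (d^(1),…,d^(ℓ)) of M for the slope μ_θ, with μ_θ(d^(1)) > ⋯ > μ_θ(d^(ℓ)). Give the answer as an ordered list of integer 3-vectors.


Via rank(M_{q-1}∘⋯∘M_p): M ≅ I[1,2], I[1,3], I[2,2], I[2,3], I[3,3].
μ_θ-semistable layers: μ^(1)=37/2; μ^(2)=5; μ^(3)=-4; μ^(4)=-13; μ^(5)=-22

((1, 1, 0); (1, 1, 1); (0, 1, 0); (0, 1, 1); (0, 0, 1))


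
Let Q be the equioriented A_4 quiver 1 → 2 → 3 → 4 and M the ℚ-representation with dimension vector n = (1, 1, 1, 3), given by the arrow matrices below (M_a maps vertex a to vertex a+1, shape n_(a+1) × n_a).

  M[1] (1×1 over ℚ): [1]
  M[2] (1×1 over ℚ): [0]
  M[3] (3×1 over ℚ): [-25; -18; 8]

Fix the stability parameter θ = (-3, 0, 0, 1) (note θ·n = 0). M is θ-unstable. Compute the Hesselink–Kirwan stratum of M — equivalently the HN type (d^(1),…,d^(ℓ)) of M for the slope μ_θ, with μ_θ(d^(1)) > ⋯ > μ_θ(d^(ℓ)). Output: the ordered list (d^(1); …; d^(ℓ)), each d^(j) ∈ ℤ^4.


Barcode: M ≅ I[1,2], I[3,4], I[4,4]^2. HN layers by μ_θ (3 steps, strictly decreasing):
  μ^(1)=1; μ^(2)=0; μ^(3)=-3

((0, 0, 0, 3); (0, 1, 1, 0); (1, 0, 0, 0))


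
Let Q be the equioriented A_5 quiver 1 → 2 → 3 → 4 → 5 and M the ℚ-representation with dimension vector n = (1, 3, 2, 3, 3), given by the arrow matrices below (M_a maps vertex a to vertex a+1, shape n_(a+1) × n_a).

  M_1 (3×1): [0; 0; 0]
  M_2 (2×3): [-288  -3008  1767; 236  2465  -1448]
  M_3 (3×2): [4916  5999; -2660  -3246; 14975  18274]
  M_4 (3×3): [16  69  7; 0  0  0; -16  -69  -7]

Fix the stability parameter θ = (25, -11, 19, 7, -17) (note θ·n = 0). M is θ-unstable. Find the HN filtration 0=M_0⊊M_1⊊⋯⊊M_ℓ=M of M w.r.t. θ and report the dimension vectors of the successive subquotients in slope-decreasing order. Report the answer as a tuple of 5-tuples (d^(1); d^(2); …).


Via rank(M_{q-1}∘⋯∘M_p): M ≅ I[1,1], I[2,2], I[2,4], I[2,5], I[4,4], I[5,5]^2.
μ_θ-semistable layers: μ^(1)=25; μ^(2)=13; μ^(3)=7; μ^(4)=3; μ^(5)=-11; μ^(6)=-17

((1, 0, 0, 0, 0); (0, 0, 1, 1, 0); (0, 0, 0, 1, 0); (0, 0, 1, 1, 1); (0, 3, 0, 0, 0); (0, 0, 0, 0, 2))


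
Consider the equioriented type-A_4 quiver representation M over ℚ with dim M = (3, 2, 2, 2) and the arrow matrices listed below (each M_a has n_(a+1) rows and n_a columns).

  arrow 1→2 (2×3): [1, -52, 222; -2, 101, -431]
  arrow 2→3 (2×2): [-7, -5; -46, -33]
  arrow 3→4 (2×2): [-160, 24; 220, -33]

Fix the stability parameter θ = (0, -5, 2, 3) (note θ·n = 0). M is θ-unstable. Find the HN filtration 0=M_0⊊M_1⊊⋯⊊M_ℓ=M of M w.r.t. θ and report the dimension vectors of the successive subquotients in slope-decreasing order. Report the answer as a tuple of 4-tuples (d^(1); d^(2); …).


Via rank(M_{q-1}∘⋯∘M_p): M ≅ I[1,1], I[1,3], I[1,4], I[4,4].
μ_θ-semistable layers: μ^(1)=3; μ^(2)=2; μ^(3)=0; μ^(4)=-5/2

((0, 0, 0, 2); (0, 0, 2, 0); (1, 0, 0, 0); (2, 2, 0, 0))


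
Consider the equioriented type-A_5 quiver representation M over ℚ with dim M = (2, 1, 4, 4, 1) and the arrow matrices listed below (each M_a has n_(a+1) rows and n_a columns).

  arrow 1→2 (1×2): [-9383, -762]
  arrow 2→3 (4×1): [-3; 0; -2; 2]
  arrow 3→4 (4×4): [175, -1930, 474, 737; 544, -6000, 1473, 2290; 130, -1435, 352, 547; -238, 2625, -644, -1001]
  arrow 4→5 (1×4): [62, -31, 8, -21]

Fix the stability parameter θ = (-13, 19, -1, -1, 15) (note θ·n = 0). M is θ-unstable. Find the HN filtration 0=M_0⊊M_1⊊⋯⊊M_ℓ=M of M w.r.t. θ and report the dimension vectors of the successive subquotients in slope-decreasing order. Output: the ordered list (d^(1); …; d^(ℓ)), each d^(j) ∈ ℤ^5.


Via rank(M_{q-1}∘⋯∘M_p): M ≅ I[1,1], I[1,4], I[3,3], I[3,4], I[3,5], I[4,4].
μ_θ-semistable layers: μ^(1)=15; μ^(2)=17/3; μ^(3)=-1; μ^(4)=-13

((0, 0, 0, 0, 1); (0, 1, 1, 1, 0); (0, 0, 3, 3, 0); (2, 0, 0, 0, 0))


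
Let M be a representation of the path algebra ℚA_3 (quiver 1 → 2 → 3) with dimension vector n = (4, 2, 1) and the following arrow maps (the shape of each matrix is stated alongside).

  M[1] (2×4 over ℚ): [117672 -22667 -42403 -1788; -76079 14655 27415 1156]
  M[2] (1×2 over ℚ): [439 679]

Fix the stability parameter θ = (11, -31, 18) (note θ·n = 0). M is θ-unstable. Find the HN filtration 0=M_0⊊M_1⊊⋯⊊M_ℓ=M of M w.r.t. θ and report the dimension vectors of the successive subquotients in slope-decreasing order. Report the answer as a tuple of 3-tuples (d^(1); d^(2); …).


Barcode: M ≅ I[1,1]^2, I[1,2], I[1,3]. HN layers by μ_θ (3 steps, strictly decreasing):
  μ^(1)=18; μ^(2)=11; μ^(3)=-10

((0, 0, 1); (2, 0, 0); (2, 2, 0))


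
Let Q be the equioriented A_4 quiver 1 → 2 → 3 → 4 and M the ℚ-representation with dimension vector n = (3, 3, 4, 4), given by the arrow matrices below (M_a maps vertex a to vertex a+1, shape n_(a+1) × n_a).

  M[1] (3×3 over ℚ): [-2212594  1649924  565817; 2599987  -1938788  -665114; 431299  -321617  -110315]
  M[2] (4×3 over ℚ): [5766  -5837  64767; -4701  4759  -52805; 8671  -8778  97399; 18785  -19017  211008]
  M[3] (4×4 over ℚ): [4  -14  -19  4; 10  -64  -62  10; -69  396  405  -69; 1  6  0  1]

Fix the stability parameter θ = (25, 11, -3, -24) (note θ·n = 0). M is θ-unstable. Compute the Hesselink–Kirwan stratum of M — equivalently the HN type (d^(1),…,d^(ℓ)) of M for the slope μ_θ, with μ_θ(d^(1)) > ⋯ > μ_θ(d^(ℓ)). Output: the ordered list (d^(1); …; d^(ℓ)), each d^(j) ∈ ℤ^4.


Interval decomposition of M: I[1,3]^2, I[1,4], I[3,4], I[4,4]^2.
HN type (ℓ=4): μ^(1)=11; μ^(2)=9/4; μ^(3)=-27/2; μ^(4)=-24

((2, 2, 2, 0); (1, 1, 1, 1); (0, 0, 1, 1); (0, 0, 0, 2))


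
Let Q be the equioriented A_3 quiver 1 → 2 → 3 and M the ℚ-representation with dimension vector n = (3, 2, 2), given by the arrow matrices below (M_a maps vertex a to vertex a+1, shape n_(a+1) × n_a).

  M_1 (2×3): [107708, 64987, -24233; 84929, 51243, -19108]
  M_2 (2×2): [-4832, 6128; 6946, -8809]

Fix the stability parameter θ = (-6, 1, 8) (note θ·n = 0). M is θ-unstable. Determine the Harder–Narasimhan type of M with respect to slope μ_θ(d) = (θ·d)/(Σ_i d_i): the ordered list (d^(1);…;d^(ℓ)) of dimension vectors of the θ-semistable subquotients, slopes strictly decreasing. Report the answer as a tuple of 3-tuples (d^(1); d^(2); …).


Interval decomposition of M: I[1,1], I[1,2], I[1,3], I[3,3].
HN type (ℓ=3): μ^(1)=8; μ^(2)=1; μ^(3)=-6

((0, 0, 2); (0, 2, 0); (3, 0, 0))


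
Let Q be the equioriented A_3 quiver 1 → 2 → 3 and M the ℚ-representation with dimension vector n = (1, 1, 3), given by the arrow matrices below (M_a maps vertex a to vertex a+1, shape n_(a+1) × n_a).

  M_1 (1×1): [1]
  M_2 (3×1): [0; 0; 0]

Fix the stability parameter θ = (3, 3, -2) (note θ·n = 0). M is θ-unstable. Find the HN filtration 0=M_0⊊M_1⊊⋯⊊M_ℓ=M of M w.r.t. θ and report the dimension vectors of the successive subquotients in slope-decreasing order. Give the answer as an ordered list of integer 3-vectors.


Interval decomposition of M: I[1,2], I[3,3]^3.
HN type (ℓ=2): μ^(1)=3; μ^(2)=-2

((1, 1, 0); (0, 0, 3))


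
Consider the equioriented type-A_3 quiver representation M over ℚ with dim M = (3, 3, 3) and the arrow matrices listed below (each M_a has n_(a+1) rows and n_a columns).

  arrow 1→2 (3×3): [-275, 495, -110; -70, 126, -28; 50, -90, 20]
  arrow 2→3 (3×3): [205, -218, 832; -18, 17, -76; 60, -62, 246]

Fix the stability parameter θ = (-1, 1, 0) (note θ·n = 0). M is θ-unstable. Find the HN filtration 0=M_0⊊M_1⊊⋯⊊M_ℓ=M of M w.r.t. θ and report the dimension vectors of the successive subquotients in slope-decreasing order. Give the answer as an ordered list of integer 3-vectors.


Via rank(M_{q-1}∘⋯∘M_p): M ≅ I[1,1]^2, I[1,3], I[2,3]^2.
μ_θ-semistable layers: μ^(1)=1/2; μ^(2)=-1

((0, 3, 3); (3, 0, 0))


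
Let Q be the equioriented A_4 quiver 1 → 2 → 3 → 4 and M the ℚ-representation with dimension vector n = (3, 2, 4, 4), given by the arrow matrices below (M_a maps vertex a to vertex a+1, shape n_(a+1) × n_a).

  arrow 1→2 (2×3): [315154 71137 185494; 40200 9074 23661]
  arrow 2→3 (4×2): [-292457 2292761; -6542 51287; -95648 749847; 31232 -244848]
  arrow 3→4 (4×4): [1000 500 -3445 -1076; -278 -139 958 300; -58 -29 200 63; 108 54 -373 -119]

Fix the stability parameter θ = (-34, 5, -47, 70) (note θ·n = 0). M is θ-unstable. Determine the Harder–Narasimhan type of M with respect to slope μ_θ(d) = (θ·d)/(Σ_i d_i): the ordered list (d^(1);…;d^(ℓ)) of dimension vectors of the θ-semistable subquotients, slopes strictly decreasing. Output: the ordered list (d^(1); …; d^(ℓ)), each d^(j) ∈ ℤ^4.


Interval decomposition of M: I[1,1], I[1,3], I[1,4], I[3,4]^2, I[4,4].
HN type (ℓ=4): μ^(1)=70; μ^(2)=-21; μ^(3)=-34; μ^(4)=-47

((0, 0, 0, 4); (0, 2, 2, 0); (3, 0, 0, 0); (0, 0, 2, 0))


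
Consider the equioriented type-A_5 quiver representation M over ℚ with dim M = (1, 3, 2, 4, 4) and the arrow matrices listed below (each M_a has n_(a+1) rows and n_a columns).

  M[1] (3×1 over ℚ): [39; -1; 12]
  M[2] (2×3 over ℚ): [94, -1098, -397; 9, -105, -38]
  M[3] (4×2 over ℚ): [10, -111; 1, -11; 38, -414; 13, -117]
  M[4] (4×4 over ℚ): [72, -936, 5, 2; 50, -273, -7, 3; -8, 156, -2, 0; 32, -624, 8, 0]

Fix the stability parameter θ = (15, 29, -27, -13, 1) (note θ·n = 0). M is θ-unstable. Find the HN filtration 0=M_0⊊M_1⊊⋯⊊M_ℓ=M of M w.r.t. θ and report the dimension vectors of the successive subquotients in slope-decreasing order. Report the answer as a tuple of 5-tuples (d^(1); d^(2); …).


Via rank(M_{q-1}∘⋯∘M_p): M ≅ I[1,2], I[2,4]^2, I[4,5]^2, I[5,5]^2.
μ_θ-semistable layers: μ^(1)=29; μ^(2)=15; μ^(3)=1; μ^(4)=-11/3; μ^(5)=-13

((0, 1, 0, 0, 0); (1, 0, 0, 0, 0); (0, 0, 0, 0, 4); (0, 2, 2, 2, 0); (0, 0, 0, 2, 0))


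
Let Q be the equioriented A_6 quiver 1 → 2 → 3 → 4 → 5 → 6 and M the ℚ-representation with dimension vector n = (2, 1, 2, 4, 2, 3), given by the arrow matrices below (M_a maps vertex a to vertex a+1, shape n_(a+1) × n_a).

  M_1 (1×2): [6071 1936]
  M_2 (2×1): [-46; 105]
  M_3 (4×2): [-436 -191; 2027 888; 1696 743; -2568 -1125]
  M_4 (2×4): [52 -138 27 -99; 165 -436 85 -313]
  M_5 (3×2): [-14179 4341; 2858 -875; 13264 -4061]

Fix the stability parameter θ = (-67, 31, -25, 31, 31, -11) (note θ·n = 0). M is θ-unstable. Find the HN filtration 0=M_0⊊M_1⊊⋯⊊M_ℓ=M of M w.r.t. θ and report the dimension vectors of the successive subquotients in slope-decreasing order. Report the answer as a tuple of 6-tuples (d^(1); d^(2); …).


Interval decomposition of M: I[1,1], I[1,6], I[3,6], I[4,4]^2, I[6,6].
HN type (ℓ=6): μ^(1)=31; μ^(2)=17; μ^(3)=3; μ^(4)=-11; μ^(5)=-25; μ^(6)=-67

((0, 0, 0, 2, 0, 0); (0, 0, 0, 2, 2, 2); (0, 1, 1, 0, 0, 0); (0, 0, 0, 0, 0, 1); (0, 0, 1, 0, 0, 0); (2, 0, 0, 0, 0, 0))


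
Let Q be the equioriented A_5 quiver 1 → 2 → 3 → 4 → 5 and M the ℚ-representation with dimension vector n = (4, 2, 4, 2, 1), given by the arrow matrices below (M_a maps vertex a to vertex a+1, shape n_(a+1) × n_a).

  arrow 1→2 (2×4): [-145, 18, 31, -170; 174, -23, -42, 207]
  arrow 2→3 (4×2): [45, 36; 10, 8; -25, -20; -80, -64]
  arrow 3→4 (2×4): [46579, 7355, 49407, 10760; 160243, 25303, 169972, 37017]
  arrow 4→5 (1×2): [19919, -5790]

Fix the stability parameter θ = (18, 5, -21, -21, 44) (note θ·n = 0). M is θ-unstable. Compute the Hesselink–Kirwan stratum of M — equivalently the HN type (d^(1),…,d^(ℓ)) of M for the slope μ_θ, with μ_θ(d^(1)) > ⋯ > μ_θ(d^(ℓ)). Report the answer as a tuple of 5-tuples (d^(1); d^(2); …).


Barcode: M ≅ I[1,1]^2, I[1,2], I[1,5], I[3,3]^2, I[3,4]. HN layers by μ_θ (5 steps, strictly decreasing):
  μ^(1)=44; μ^(2)=18; μ^(3)=23/2; μ^(4)=-19/4; μ^(5)=-21

((0, 0, 0, 0, 1); (2, 0, 0, 0, 0); (1, 1, 0, 0, 0); (1, 1, 1, 1, 0); (0, 0, 3, 1, 0))


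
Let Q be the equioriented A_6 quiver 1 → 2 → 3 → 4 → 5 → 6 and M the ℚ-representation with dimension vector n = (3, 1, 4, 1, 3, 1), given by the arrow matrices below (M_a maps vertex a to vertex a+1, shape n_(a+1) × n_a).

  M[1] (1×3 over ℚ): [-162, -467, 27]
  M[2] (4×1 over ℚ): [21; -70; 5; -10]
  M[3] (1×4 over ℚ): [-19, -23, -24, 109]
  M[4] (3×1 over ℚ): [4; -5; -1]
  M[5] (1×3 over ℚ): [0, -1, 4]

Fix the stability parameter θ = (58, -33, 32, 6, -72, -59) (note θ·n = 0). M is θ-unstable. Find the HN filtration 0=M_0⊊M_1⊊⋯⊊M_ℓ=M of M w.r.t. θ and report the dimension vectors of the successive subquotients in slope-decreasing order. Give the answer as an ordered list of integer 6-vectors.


Interval decomposition of M: I[1,1]^2, I[1,6], I[3,3]^3, I[5,5]^2.
HN type (ℓ=4): μ^(1)=58; μ^(2)=32; μ^(3)=-34/3; μ^(4)=-72

((2, 0, 0, 0, 0, 0); (0, 0, 3, 0, 0, 0); (1, 1, 1, 1, 1, 1); (0, 0, 0, 0, 2, 0))


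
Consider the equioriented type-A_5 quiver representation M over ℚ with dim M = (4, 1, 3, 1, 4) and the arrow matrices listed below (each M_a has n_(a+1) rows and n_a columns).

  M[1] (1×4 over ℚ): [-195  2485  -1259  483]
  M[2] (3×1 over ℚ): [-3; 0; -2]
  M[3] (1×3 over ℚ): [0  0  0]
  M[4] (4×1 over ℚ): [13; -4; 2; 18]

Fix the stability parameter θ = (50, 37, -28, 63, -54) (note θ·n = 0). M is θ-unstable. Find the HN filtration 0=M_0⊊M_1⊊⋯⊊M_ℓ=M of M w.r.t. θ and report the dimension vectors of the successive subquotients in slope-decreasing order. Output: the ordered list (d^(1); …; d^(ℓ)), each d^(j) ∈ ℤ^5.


Via rank(M_{q-1}∘⋯∘M_p): M ≅ I[1,1]^3, I[1,3], I[3,3]^2, I[4,5], I[5,5]^3.
μ_θ-semistable layers: μ^(1)=50; μ^(2)=59/3; μ^(3)=9/2; μ^(4)=-28; μ^(5)=-54

((3, 0, 0, 0, 0); (1, 1, 1, 0, 0); (0, 0, 0, 1, 1); (0, 0, 2, 0, 0); (0, 0, 0, 0, 3))


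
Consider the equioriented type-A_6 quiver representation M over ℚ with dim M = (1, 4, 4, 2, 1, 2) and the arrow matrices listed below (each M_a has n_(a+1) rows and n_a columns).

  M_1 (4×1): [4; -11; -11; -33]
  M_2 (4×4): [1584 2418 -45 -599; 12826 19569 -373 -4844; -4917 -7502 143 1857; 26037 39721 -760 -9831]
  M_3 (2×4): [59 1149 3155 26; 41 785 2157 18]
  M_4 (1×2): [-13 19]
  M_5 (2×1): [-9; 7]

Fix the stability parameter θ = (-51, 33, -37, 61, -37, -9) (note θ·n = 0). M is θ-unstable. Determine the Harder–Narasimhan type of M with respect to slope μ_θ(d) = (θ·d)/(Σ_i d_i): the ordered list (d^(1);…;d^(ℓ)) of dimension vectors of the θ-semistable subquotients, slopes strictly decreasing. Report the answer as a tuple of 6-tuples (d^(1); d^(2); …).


Via rank(M_{q-1}∘⋯∘M_p): M ≅ I[1,2], I[2,3], I[2,4], I[2,6], I[3,3], I[6,6].
μ_θ-semistable layers: μ^(1)=61; μ^(2)=33; μ^(3)=5; μ^(4)=-2; μ^(5)=-9; μ^(6)=-37; μ^(7)=-51

((0, 0, 0, 1, 0, 0); (0, 1, 0, 0, 0, 0); (0, 0, 0, 1, 1, 1); (0, 3, 3, 0, 0, 0); (0, 0, 0, 0, 0, 1); (0, 0, 1, 0, 0, 0); (1, 0, 0, 0, 0, 0))


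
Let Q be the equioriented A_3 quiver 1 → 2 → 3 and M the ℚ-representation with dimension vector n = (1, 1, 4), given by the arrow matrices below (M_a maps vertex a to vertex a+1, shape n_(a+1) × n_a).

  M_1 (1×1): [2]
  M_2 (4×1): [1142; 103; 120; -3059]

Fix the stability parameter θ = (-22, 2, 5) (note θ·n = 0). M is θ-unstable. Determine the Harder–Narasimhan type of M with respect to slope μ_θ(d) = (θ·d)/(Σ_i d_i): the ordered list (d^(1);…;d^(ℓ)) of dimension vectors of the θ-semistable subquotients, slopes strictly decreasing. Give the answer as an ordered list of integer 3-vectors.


Via rank(M_{q-1}∘⋯∘M_p): M ≅ I[1,3], I[3,3]^3.
μ_θ-semistable layers: μ^(1)=5; μ^(2)=2; μ^(3)=-22

((0, 0, 4); (0, 1, 0); (1, 0, 0))


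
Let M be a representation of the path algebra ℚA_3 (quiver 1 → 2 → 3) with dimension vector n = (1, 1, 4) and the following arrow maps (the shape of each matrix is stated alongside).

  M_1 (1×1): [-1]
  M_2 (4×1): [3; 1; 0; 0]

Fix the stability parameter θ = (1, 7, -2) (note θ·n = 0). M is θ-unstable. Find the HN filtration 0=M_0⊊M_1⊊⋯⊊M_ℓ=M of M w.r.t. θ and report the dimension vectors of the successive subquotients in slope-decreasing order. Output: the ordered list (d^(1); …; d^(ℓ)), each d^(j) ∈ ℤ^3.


Via rank(M_{q-1}∘⋯∘M_p): M ≅ I[1,3], I[3,3]^3.
μ_θ-semistable layers: μ^(1)=5/2; μ^(2)=1; μ^(3)=-2

((0, 1, 1); (1, 0, 0); (0, 0, 3))


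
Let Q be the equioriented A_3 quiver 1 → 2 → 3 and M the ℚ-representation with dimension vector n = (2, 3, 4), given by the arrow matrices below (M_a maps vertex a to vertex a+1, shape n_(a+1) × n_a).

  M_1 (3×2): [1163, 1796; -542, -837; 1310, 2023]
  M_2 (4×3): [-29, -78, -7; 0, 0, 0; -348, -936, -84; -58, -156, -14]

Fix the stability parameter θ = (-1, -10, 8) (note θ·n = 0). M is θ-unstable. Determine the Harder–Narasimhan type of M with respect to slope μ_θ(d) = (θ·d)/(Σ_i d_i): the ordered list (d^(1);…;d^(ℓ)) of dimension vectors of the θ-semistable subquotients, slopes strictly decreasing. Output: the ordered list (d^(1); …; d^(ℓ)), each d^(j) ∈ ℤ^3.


Interval decomposition of M: I[1,2], I[1,3], I[2,2], I[3,3]^3.
HN type (ℓ=3): μ^(1)=8; μ^(2)=-11/2; μ^(3)=-10

((0, 0, 4); (2, 2, 0); (0, 1, 0))


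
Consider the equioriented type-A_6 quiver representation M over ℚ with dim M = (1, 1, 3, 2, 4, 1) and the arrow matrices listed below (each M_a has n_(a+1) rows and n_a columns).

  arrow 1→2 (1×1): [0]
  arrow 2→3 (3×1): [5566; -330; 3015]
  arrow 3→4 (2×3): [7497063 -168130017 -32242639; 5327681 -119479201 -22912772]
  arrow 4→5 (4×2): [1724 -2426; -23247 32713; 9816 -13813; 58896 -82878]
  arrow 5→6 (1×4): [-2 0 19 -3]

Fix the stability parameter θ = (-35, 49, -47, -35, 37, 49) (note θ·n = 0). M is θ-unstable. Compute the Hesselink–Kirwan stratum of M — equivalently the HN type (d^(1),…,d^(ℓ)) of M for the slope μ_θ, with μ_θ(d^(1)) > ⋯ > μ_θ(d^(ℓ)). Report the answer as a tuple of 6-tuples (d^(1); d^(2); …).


Via rank(M_{q-1}∘⋯∘M_p): M ≅ I[1,1], I[2,6], I[3,3], I[3,5], I[5,5]^2.
μ_θ-semistable layers: μ^(1)=49; μ^(2)=37; μ^(3)=-11; μ^(4)=-35; μ^(5)=-47

((0, 0, 0, 0, 0, 1); (0, 0, 0, 0, 4, 0); (0, 1, 1, 1, 0, 0); (1, 0, 0, 1, 0, 0); (0, 0, 2, 0, 0, 0))


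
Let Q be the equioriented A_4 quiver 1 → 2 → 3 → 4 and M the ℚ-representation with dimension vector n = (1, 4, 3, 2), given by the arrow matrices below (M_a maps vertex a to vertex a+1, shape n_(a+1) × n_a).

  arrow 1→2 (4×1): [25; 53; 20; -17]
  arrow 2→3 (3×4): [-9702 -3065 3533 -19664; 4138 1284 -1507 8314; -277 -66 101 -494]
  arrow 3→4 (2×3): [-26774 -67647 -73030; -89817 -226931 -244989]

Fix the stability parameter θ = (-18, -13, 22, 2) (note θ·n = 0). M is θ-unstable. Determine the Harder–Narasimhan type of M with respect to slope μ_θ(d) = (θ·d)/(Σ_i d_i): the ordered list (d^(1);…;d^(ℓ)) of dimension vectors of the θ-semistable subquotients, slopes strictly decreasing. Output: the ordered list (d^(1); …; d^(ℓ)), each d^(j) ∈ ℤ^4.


Via rank(M_{q-1}∘⋯∘M_p): M ≅ I[1,3], I[2,2], I[2,4]^2.
μ_θ-semistable layers: μ^(1)=22; μ^(2)=12; μ^(3)=-13; μ^(4)=-18

((0, 0, 1, 0); (0, 0, 2, 2); (0, 4, 0, 0); (1, 0, 0, 0))


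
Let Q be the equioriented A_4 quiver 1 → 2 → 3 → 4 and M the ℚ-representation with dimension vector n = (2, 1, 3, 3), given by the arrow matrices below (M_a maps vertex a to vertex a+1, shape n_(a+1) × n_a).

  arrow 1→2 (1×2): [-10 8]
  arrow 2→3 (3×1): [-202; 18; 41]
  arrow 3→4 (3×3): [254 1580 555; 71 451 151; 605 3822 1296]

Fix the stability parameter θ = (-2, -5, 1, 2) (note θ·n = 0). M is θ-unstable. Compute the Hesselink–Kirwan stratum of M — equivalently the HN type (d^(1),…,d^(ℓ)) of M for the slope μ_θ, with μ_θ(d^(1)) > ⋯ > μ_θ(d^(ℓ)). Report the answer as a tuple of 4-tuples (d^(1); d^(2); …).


Interval decomposition of M: I[1,1], I[1,4], I[3,4]^2.
HN type (ℓ=4): μ^(1)=2; μ^(2)=1; μ^(3)=-2; μ^(4)=-7/2

((0, 0, 0, 3); (0, 0, 3, 0); (1, 0, 0, 0); (1, 1, 0, 0))


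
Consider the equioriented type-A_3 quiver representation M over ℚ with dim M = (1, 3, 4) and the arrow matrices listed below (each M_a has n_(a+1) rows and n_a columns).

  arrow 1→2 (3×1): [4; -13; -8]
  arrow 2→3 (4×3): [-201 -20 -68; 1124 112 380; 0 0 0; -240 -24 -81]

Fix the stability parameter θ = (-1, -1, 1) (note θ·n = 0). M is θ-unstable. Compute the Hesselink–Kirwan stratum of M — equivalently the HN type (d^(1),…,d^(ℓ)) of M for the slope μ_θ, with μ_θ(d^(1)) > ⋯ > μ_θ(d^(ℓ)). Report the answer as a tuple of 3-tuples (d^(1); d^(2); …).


Barcode: M ≅ I[1,2], I[2,3]^2, I[3,3]^2. HN layers by μ_θ (2 steps, strictly decreasing):
  μ^(1)=1; μ^(2)=-1

((0, 0, 4); (1, 3, 0))


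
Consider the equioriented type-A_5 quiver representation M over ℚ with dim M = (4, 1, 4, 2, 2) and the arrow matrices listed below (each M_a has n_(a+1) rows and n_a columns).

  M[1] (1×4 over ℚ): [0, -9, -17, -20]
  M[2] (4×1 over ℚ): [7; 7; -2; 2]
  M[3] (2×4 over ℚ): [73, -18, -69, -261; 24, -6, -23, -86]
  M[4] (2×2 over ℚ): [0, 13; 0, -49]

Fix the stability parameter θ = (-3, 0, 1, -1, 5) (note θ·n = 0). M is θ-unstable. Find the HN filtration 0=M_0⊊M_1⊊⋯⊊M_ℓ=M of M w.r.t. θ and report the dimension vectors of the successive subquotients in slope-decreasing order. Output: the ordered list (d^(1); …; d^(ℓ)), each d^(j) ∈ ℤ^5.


Interval decomposition of M: I[1,1]^3, I[1,4], I[3,3]^2, I[3,5], I[5,5].
HN type (ℓ=4): μ^(1)=5; μ^(2)=1; μ^(3)=0; μ^(4)=-3

((0, 0, 0, 0, 2); (0, 0, 2, 0, 0); (0, 1, 2, 2, 0); (4, 0, 0, 0, 0))


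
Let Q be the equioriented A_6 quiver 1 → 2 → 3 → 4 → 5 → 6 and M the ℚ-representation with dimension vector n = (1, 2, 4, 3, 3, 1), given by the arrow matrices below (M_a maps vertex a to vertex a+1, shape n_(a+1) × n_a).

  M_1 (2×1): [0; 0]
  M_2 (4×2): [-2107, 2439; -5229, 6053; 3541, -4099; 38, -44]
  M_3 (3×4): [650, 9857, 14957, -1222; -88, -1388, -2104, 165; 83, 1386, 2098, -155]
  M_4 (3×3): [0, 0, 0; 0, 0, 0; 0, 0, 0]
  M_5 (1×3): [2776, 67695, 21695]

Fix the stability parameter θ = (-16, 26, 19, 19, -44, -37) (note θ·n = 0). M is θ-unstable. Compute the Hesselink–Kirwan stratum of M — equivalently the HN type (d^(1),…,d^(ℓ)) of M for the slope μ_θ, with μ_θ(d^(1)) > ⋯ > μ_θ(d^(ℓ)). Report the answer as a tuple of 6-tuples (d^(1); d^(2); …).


Barcode: M ≅ I[1,1], I[2,4]^2, I[3,3], I[3,4], I[5,5]^2, I[5,6]. HN layers by μ_θ (5 steps, strictly decreasing):
  μ^(1)=64/3; μ^(2)=19; μ^(3)=-16; μ^(4)=-37; μ^(5)=-44

((0, 2, 2, 2, 0, 0); (0, 0, 2, 1, 0, 0); (1, 0, 0, 0, 0, 0); (0, 0, 0, 0, 0, 1); (0, 0, 0, 0, 3, 0))


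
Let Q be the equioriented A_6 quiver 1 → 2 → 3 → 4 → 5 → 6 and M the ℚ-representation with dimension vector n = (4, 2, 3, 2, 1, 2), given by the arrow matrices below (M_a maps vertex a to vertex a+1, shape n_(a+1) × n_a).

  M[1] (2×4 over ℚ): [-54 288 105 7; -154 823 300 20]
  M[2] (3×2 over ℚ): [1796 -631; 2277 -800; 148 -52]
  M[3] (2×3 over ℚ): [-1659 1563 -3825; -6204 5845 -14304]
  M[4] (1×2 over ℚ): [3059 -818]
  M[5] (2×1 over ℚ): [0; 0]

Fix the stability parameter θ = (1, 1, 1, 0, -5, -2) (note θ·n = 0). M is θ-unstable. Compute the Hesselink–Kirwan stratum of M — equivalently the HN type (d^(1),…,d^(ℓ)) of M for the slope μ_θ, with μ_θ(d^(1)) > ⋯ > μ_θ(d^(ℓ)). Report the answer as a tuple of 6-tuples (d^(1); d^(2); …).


Interval decomposition of M: I[1,1]^2, I[1,4], I[1,5], I[3,3], I[6,6]^2.
HN type (ℓ=4): μ^(1)=1; μ^(2)=3/4; μ^(3)=-2/5; μ^(4)=-2

((2, 0, 1, 0, 0, 0); (1, 1, 1, 1, 0, 0); (1, 1, 1, 1, 1, 0); (0, 0, 0, 0, 0, 2))


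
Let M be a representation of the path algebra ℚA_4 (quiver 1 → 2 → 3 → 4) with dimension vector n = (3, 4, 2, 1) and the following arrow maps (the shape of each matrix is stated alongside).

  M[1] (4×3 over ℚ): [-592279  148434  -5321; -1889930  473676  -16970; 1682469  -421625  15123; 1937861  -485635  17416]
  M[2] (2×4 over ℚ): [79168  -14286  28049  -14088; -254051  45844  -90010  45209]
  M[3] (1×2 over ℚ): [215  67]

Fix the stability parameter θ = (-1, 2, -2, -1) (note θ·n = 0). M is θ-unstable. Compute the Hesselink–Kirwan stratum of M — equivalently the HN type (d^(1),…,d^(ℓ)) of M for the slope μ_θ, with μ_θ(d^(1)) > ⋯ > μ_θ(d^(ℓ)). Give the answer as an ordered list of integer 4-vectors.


Via rank(M_{q-1}∘⋯∘M_p): M ≅ I[1,2], I[1,3], I[1,4], I[2,2].
μ_θ-semistable layers: μ^(1)=2; μ^(2)=0; μ^(3)=-1/3; μ^(4)=-1

((0, 2, 0, 0); (0, 1, 1, 0); (0, 1, 1, 1); (3, 0, 0, 0))


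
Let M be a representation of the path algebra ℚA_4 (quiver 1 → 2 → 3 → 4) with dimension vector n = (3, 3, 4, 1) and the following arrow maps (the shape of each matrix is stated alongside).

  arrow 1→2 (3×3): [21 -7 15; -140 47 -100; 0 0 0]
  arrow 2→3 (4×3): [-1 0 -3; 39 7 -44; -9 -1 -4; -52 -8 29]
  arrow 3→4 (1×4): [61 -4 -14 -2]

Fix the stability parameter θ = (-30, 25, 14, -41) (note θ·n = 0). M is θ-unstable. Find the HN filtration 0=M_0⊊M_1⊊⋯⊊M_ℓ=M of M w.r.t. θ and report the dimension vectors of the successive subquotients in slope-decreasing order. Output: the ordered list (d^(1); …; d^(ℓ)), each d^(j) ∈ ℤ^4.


Interval decomposition of M: I[1,1], I[1,3], I[1,4], I[2,3], I[3,3].
HN type (ℓ=4): μ^(1)=39/2; μ^(2)=14; μ^(3)=-2/3; μ^(4)=-30

((0, 2, 2, 0); (0, 0, 1, 0); (0, 1, 1, 1); (3, 0, 0, 0))


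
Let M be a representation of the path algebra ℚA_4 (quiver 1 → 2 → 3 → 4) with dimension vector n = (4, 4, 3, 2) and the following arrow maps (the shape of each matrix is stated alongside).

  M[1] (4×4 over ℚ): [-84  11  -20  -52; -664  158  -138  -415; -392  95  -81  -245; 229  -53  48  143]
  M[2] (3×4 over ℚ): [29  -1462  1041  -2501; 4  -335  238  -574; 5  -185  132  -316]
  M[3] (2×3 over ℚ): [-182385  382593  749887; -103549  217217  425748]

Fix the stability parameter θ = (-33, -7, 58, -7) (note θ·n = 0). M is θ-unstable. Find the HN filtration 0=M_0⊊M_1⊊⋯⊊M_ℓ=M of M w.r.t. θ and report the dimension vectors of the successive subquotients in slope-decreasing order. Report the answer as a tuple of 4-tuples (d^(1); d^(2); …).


Interval decomposition of M: I[1,2], I[1,3], I[1,4]^2.
HN type (ℓ=4): μ^(1)=58; μ^(2)=51/2; μ^(3)=-7; μ^(4)=-33

((0, 0, 1, 0); (0, 0, 2, 2); (0, 4, 0, 0); (4, 0, 0, 0))


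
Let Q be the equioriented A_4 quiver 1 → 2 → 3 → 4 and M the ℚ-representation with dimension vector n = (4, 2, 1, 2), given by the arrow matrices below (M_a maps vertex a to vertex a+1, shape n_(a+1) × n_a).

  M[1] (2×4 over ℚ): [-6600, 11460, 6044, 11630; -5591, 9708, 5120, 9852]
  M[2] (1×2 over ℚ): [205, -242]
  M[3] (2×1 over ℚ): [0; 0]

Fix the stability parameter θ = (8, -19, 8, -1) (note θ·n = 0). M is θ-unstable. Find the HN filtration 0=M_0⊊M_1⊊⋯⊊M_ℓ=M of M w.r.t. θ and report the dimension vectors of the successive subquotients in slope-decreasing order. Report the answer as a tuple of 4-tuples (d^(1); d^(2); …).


Interval decomposition of M: I[1,1]^2, I[1,2], I[1,3], I[4,4]^2.
HN type (ℓ=3): μ^(1)=8; μ^(2)=-1; μ^(3)=-11/2

((2, 0, 1, 0); (0, 0, 0, 2); (2, 2, 0, 0))


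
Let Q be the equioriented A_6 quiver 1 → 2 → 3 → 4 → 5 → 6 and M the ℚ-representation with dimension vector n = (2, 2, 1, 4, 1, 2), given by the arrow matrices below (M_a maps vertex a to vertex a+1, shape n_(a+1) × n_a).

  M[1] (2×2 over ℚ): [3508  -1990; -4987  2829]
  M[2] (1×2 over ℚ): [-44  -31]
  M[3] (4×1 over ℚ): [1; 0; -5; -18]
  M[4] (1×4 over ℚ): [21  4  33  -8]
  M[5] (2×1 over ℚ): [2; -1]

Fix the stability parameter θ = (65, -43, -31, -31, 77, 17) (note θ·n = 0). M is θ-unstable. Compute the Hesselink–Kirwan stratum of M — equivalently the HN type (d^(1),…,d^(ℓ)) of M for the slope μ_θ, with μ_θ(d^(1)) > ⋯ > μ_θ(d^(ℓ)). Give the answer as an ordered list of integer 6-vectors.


Via rank(M_{q-1}∘⋯∘M_p): M ≅ I[1,2], I[1,4], I[4,4]^2, I[4,6], I[6,6].
μ_θ-semistable layers: μ^(1)=47; μ^(2)=17; μ^(3)=11; μ^(4)=-10; μ^(5)=-31

((0, 0, 0, 0, 1, 1); (0, 0, 0, 0, 0, 1); (1, 1, 0, 0, 0, 0); (1, 1, 1, 1, 0, 0); (0, 0, 0, 3, 0, 0))


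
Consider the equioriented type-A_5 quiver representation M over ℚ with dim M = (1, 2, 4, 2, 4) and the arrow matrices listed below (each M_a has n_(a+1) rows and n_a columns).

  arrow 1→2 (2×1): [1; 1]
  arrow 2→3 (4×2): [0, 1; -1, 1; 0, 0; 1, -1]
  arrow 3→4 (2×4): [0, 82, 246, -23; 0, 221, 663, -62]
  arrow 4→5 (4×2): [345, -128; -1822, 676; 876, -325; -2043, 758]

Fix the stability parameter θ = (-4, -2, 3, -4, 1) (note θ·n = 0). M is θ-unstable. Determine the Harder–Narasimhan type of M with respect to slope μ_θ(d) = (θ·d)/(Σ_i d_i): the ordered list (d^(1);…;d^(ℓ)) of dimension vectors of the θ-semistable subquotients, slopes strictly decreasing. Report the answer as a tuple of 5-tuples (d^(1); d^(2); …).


Interval decomposition of M: I[1,3], I[2,5], I[3,3], I[3,5], I[5,5]^2.
HN type (ℓ=5): μ^(1)=3; μ^(2)=1; μ^(3)=-1/2; μ^(4)=-2; μ^(5)=-4

((0, 0, 2, 0, 0); (0, 0, 0, 0, 4); (0, 0, 2, 2, 0); (0, 2, 0, 0, 0); (1, 0, 0, 0, 0))


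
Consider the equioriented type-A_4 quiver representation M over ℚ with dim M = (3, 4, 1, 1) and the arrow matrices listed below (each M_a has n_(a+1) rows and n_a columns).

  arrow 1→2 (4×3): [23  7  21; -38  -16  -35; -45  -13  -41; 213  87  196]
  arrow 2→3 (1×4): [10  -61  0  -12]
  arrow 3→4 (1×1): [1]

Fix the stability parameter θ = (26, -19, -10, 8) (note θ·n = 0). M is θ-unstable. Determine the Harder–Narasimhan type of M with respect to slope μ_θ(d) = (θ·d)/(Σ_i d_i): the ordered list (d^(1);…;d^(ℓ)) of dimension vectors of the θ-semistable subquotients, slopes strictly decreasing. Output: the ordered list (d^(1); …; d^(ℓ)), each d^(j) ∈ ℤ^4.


Barcode: M ≅ I[1,2]^2, I[1,4], I[2,2]. HN layers by μ_θ (4 steps, strictly decreasing):
  μ^(1)=8; μ^(2)=7/2; μ^(3)=-1; μ^(4)=-19

((0, 0, 0, 1); (2, 2, 0, 0); (1, 1, 1, 0); (0, 1, 0, 0))


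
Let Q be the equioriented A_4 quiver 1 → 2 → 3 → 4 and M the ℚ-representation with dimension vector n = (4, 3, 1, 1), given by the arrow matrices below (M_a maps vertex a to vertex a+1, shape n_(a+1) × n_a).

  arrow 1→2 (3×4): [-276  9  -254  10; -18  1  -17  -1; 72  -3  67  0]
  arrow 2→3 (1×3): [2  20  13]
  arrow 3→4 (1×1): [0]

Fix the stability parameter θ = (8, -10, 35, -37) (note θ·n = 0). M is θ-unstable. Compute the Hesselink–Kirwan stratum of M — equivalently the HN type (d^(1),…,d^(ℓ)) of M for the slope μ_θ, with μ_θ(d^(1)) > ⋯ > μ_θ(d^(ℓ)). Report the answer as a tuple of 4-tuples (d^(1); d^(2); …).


Barcode: M ≅ I[1,1], I[1,2]^2, I[1,3], I[4,4]. HN layers by μ_θ (4 steps, strictly decreasing):
  μ^(1)=35; μ^(2)=8; μ^(3)=-1; μ^(4)=-37

((0, 0, 1, 0); (1, 0, 0, 0); (3, 3, 0, 0); (0, 0, 0, 1))


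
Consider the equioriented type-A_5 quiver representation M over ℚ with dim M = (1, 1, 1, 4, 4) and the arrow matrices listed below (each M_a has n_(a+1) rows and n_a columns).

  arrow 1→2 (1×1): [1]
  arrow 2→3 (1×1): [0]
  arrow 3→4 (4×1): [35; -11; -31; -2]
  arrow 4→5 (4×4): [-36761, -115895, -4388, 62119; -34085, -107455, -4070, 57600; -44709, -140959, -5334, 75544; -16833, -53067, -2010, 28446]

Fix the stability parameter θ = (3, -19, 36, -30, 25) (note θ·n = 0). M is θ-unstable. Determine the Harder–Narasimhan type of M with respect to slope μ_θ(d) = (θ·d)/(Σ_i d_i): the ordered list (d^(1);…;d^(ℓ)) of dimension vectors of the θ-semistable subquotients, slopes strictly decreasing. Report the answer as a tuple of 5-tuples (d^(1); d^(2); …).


Barcode: M ≅ I[1,2], I[3,4], I[4,4], I[4,5]^2, I[5,5]^2. HN layers by μ_θ (4 steps, strictly decreasing):
  μ^(1)=25; μ^(2)=3; μ^(3)=-8; μ^(4)=-30

((0, 0, 0, 0, 4); (0, 0, 1, 1, 0); (1, 1, 0, 0, 0); (0, 0, 0, 3, 0))


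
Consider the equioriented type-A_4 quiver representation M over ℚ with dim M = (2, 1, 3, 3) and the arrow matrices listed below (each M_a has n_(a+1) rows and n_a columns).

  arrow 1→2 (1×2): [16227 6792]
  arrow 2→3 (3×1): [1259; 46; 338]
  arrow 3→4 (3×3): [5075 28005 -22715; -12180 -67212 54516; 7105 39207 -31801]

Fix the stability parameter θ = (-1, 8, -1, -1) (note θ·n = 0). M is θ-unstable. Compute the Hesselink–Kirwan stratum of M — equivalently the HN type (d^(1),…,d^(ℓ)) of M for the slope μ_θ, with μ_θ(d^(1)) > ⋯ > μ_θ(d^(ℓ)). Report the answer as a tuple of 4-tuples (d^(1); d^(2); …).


Interval decomposition of M: I[1,1], I[1,4], I[3,3]^2, I[4,4]^2.
HN type (ℓ=2): μ^(1)=2; μ^(2)=-1

((0, 1, 1, 1); (2, 0, 2, 2))


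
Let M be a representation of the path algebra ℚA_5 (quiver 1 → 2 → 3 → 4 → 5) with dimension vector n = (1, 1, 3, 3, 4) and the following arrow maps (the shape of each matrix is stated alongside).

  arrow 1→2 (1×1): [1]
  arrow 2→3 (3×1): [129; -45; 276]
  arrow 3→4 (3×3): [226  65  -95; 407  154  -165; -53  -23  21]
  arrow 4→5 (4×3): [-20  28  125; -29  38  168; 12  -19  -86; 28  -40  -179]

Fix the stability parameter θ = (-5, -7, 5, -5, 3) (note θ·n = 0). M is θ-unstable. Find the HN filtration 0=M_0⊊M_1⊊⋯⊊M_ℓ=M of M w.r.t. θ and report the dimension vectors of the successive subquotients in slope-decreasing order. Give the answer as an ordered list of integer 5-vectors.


Via rank(M_{q-1}∘⋯∘M_p): M ≅ I[1,5], I[3,5]^2, I[5,5].
μ_θ-semistable layers: μ^(1)=3; μ^(2)=0; μ^(3)=-6

((0, 0, 0, 0, 4); (0, 0, 3, 3, 0); (1, 1, 0, 0, 0))


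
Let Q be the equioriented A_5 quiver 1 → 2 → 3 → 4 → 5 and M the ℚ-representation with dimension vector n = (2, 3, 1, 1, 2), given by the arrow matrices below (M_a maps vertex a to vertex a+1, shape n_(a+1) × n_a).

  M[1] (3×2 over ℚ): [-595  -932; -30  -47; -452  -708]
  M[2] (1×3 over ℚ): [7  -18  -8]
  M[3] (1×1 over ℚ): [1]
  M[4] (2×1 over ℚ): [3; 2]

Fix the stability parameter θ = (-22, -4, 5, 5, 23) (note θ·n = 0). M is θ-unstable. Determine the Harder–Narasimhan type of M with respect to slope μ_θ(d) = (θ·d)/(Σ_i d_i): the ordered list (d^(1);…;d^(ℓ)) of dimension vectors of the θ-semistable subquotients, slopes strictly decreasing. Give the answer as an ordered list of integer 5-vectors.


Barcode: M ≅ I[1,2], I[1,5], I[2,2], I[5,5]. HN layers by μ_θ (4 steps, strictly decreasing):
  μ^(1)=23; μ^(2)=5; μ^(3)=-4; μ^(4)=-22

((0, 0, 0, 0, 2); (0, 0, 1, 1, 0); (0, 3, 0, 0, 0); (2, 0, 0, 0, 0))


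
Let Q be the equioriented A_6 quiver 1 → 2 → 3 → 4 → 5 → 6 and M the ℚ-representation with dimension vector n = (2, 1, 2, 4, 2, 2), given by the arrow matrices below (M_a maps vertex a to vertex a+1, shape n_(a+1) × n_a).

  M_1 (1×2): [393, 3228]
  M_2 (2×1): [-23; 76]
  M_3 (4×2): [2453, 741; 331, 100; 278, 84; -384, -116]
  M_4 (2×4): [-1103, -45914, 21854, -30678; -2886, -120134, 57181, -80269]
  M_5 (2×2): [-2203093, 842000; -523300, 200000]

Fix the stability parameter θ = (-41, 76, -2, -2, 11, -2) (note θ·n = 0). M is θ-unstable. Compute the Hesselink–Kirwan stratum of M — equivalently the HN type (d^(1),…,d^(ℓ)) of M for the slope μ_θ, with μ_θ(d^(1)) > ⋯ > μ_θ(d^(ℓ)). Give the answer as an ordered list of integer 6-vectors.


Interval decomposition of M: I[1,1], I[1,6], I[3,4], I[4,4], I[4,5], I[6,6].
HN type (ℓ=4): μ^(1)=81/5; μ^(2)=11; μ^(3)=-2; μ^(4)=-41

((0, 1, 1, 1, 1, 1); (0, 0, 0, 0, 1, 0); (0, 0, 1, 3, 0, 1); (2, 0, 0, 0, 0, 0))


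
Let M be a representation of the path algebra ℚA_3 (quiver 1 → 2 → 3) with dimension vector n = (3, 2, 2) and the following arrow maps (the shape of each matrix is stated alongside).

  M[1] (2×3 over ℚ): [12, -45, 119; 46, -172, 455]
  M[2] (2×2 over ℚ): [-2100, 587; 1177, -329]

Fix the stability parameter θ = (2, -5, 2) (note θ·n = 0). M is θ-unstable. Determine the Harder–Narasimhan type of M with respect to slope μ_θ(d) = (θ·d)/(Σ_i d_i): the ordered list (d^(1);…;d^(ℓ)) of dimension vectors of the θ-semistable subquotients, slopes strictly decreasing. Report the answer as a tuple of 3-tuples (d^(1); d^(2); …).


Barcode: M ≅ I[1,1], I[1,3]^2. HN layers by μ_θ (2 steps, strictly decreasing):
  μ^(1)=2; μ^(2)=-3/2

((1, 0, 2); (2, 2, 0))


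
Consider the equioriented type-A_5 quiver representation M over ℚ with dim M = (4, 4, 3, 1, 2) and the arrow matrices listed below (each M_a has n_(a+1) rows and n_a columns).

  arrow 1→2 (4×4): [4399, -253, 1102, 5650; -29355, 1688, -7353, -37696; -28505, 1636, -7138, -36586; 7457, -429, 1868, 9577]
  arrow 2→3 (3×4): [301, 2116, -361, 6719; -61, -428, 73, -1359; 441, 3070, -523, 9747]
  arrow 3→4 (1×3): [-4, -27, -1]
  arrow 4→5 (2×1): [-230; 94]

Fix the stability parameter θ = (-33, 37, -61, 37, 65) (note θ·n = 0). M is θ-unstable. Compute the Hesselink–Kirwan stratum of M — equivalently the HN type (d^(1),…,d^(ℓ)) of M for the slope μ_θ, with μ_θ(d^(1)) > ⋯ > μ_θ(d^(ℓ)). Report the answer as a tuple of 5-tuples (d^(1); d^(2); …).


Via rank(M_{q-1}∘⋯∘M_p): M ≅ I[1,2], I[1,3]^2, I[1,5], I[5,5].
μ_θ-semistable layers: μ^(1)=65; μ^(2)=37; μ^(3)=-12; μ^(4)=-33

((0, 0, 0, 0, 2); (0, 1, 0, 1, 0); (0, 3, 3, 0, 0); (4, 0, 0, 0, 0))


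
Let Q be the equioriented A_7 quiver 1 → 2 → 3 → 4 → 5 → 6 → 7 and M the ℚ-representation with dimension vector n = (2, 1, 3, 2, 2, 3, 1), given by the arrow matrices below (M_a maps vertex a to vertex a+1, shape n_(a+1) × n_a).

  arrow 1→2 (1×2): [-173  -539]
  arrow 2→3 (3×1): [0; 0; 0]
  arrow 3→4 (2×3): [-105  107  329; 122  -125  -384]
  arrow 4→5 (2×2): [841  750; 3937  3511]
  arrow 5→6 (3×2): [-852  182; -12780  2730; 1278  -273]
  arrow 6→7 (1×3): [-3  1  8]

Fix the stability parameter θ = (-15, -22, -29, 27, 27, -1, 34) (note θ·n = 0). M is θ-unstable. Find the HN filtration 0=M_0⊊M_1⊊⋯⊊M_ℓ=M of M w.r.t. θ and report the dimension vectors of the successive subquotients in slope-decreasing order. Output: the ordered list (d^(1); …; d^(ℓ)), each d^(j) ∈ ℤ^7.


Via rank(M_{q-1}∘⋯∘M_p): M ≅ I[1,1], I[1,2], I[3,3], I[3,5], I[3,6], I[6,6], I[6,7].
μ_θ-semistable layers: μ^(1)=34; μ^(2)=27; μ^(3)=53/3; μ^(4)=-1; μ^(5)=-15; μ^(6)=-37/2; μ^(7)=-29

((0, 0, 0, 0, 0, 0, 1); (0, 0, 0, 1, 1, 0, 0); (0, 0, 0, 1, 1, 1, 0); (0, 0, 0, 0, 0, 2, 0); (1, 0, 0, 0, 0, 0, 0); (1, 1, 0, 0, 0, 0, 0); (0, 0, 3, 0, 0, 0, 0))


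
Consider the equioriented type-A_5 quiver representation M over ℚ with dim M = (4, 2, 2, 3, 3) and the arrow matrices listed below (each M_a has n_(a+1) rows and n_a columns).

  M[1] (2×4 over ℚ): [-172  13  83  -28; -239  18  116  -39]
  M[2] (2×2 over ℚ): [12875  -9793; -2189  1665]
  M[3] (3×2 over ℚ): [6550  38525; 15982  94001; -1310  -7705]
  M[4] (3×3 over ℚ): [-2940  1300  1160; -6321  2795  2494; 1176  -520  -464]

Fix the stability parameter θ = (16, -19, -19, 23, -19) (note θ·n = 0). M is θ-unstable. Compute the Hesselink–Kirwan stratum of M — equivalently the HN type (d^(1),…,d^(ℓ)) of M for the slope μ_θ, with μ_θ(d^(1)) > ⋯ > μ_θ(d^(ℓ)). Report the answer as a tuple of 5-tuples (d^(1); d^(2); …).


Interval decomposition of M: I[1,1]^2, I[1,3], I[1,4], I[4,4], I[4,5], I[5,5]^2.
HN type (ℓ=5): μ^(1)=23; μ^(2)=16; μ^(3)=2; μ^(4)=-22/3; μ^(5)=-19

((0, 0, 0, 2, 0); (2, 0, 0, 0, 0); (0, 0, 0, 1, 1); (2, 2, 2, 0, 0); (0, 0, 0, 0, 2))
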